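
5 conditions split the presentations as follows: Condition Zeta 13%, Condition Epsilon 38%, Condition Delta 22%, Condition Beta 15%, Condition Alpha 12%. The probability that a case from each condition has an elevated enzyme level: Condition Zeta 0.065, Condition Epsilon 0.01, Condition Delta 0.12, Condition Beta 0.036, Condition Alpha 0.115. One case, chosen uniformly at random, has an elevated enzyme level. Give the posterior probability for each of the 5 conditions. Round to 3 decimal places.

Prior × likelihood for each hypothesis:
  Condition Zeta: 0.13 × 0.065 = 0.00845
  Condition Epsilon: 0.38 × 0.01 = 0.0038
  Condition Delta: 0.22 × 0.12 = 0.0264
  Condition Beta: 0.15 × 0.036 = 0.0054
  Condition Alpha: 0.12 × 0.115 = 0.0138
Sum = 0.05785.
P(Condition Zeta | elevated) = 0.00845/0.05785 ≈ 0.146
P(Condition Epsilon | elevated) = 0.0038/0.05785 ≈ 0.066
P(Condition Delta | elevated) = 0.0264/0.05785 ≈ 0.456
P(Condition Beta | elevated) = 0.0054/0.05785 ≈ 0.093
P(Condition Alpha | elevated) = 0.0138/0.05785 ≈ 0.239
(Check: 0.146+0.066+0.456+0.093+0.239 = 1.000.)

Condition Zeta 0.146, Condition Epsilon 0.066, Condition Delta 0.456, Condition Beta 0.093, Condition Alpha 0.239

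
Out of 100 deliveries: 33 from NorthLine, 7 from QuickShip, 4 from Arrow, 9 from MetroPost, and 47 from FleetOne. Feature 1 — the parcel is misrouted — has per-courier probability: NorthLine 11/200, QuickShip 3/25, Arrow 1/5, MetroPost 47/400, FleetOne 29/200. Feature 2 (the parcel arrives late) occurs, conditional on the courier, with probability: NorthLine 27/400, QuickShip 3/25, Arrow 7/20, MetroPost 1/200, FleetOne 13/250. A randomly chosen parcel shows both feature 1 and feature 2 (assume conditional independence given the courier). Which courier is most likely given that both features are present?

By Bayes' rule, posterior ∝ prior × likelihood:
  NorthLine: 0.33 × 0.055 × 0.0675 = 0.001225125
  QuickShip: 0.07 × 0.12 × 0.12 = 0.001008
  Arrow: 0.04 × 0.2 × 0.35 = 0.0028
  MetroPost: 0.09 × 0.1175 × 0.005 = 0.000052875
  FleetOne: 0.47 × 0.145 × 0.052 = 0.0035438
Sum = 0.0086298.
Largest term belongs to FleetOne, so FleetOne is most probable.

FleetOne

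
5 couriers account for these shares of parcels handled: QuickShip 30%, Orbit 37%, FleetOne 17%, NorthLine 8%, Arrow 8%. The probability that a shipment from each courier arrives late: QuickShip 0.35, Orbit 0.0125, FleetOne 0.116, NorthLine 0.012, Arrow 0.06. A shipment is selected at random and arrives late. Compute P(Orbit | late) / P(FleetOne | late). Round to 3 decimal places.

0.235

Compute prior × likelihood for every hypothesis:
  QuickShip: 0.3 × 0.35 = 0.105
  Orbit: 0.37 × 0.0125 = 0.004625
  FleetOne: 0.17 × 0.116 = 0.01972
  NorthLine: 0.08 × 0.012 = 0.00096
  Arrow: 0.08 × 0.06 = 0.0048
Normalizing constant = 0.135105.
The ratio is 0.004625 / 0.01972 (the normalizer cancels) = 0.235.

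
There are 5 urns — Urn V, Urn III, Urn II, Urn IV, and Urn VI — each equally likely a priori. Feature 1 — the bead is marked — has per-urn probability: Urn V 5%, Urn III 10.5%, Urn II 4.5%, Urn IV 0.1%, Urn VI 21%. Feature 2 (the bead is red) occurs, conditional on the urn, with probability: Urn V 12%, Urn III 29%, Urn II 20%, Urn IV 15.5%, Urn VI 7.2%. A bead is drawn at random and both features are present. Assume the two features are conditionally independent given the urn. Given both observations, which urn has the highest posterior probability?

Since the prior is uniform, the posterior is proportional to the likelihood:
  Urn V: 0.05 × 0.12 = 0.006
  Urn III: 0.105 × 0.29 = 0.03045
  Urn II: 0.045 × 0.2 = 0.009
  Urn IV: 0.001 × 0.155 = 0.000155
  Urn VI: 0.21 × 0.072 = 0.01512
Total = 0.060725.
Largest term belongs to Urn III, so Urn III is most probable.

Urn III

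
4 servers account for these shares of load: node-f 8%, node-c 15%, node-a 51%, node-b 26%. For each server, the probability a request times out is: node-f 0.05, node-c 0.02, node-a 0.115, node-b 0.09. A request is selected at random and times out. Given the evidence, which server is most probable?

Compute prior × likelihood for every hypothesis:
  node-f: 0.08 × 0.05 = 0.004
  node-c: 0.15 × 0.02 = 0.003
  node-a: 0.51 × 0.115 = 0.05865
  node-b: 0.26 × 0.09 = 0.0234
Sum = 0.08905.
Largest term belongs to node-a, so node-a is most probable.

node-a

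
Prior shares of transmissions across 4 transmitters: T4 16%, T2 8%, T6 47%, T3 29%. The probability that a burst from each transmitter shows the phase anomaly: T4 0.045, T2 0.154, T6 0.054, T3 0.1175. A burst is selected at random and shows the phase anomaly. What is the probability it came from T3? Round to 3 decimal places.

By Bayes' rule, posterior ∝ prior × likelihood:
  T4: 0.16 × 0.045 = 0.0072
  T2: 0.08 × 0.154 = 0.01232
  T6: 0.47 × 0.054 = 0.02538
  T3: 0.29 × 0.1175 = 0.034075
Total = 0.078975.
P(T3 | evidence) = 0.034075 / 0.078975 ≈ 0.431.

0.431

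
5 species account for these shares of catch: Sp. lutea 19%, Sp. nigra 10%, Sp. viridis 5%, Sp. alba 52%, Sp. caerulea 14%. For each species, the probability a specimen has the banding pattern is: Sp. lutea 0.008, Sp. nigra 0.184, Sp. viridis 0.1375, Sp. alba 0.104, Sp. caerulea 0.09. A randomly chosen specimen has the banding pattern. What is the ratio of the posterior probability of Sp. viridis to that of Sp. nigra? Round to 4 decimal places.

0.3736

Compute prior × likelihood for every hypothesis:
  Sp. lutea: 0.19 × 0.008 = 0.00152
  Sp. nigra: 0.1 × 0.184 = 0.0184
  Sp. viridis: 0.05 × 0.1375 = 0.006875
  Sp. alba: 0.52 × 0.104 = 0.05408
  Sp. caerulea: 0.14 × 0.09 = 0.0126
Sum = 0.093475.
The ratio is 0.006875 / 0.0184 (the normalizer cancels) = 0.3736.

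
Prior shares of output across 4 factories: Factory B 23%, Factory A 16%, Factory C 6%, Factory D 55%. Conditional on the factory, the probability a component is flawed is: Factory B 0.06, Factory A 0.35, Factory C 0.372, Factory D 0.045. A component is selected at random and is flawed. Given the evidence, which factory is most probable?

Unnormalized posteriors (prior × likelihood):
  Factory B: 0.23 × 0.06 = 0.0138
  Factory A: 0.16 × 0.35 = 0.056
  Factory C: 0.06 × 0.372 = 0.02232
  Factory D: 0.55 × 0.045 = 0.02475
Normalizing constant = 0.11687.
Largest term belongs to Factory A, so Factory A is most probable.

Factory A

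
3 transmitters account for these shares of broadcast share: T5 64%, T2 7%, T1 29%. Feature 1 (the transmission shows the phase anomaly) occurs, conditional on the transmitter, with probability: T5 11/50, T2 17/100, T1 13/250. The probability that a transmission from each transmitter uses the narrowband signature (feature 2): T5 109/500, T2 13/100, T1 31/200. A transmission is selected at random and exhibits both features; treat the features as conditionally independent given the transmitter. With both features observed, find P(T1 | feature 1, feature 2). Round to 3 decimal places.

Compute prior × likelihood for every hypothesis:
  T5: 0.64 × 0.22 × 0.218 = 0.0306944
  T2: 0.07 × 0.17 × 0.13 = 0.001547
  T1: 0.29 × 0.052 × 0.155 = 0.0023374
Normalizing constant = 0.0345788.
P(T1 | evidence) = 0.0023374 / 0.0345788 ≈ 0.068.

0.068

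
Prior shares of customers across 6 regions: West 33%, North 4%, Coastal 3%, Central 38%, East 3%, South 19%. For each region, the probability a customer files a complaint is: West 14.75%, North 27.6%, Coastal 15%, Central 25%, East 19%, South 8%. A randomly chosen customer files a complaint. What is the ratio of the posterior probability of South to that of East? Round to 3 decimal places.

2.667

Unnormalized posteriors (prior × likelihood):
  West: 0.33 × 0.1475 = 0.048675
  North: 0.04 × 0.276 = 0.01104
  Coastal: 0.03 × 0.15 = 0.0045
  Central: 0.38 × 0.25 = 0.095
  East: 0.03 × 0.19 = 0.0057
  South: 0.19 × 0.08 = 0.0152
Normalizing constant = 0.180115.
The ratio is 0.0152 / 0.0057 (the normalizer cancels) = 2.667.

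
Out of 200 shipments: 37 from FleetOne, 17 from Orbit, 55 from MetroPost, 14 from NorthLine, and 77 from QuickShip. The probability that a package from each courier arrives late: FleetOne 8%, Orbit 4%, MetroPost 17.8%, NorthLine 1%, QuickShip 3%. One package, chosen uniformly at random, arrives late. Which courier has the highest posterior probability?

MetroPost

Unnormalized posteriors (prior × likelihood):
  FleetOne: 0.185 × 0.08 = 0.0148
  Orbit: 0.085 × 0.04 = 0.0034
  MetroPost: 0.275 × 0.178 = 0.04895
  NorthLine: 0.07 × 0.01 = 0.0007
  QuickShip: 0.385 × 0.03 = 0.01155
Normalizing constant = 0.0794.
Largest term belongs to MetroPost, so MetroPost is most probable.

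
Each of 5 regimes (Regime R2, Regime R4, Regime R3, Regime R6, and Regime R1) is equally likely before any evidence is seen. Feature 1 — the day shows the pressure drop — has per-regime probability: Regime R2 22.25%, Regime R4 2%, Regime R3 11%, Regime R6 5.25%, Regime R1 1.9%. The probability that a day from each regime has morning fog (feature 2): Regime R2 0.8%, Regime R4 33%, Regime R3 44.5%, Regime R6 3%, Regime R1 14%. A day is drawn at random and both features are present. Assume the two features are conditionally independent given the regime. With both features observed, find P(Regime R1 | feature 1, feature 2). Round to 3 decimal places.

With a uniform prior (1/5 each), posterior ∝ likelihood:
  Regime R2: 0.2225 × 0.008 = 0.00178
  Regime R4: 0.02 × 0.33 = 0.0066
  Regime R3: 0.11 × 0.445 = 0.04895
  Regime R6: 0.0525 × 0.03 = 0.001575
  Regime R1: 0.019 × 0.14 = 0.00266
Sum = 0.061565.
P(Regime R1 | evidence) = 0.00266 / 0.061565 ≈ 0.043.

0.043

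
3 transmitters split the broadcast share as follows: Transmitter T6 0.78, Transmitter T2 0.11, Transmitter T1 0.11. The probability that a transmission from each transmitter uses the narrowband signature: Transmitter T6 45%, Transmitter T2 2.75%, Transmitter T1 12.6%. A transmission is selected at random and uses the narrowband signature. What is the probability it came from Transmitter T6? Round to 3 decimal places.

By Bayes' rule, posterior ∝ prior × likelihood:
  Transmitter T6: 0.78 × 0.45 = 0.351
  Transmitter T2: 0.11 × 0.0275 = 0.003025
  Transmitter T1: 0.11 × 0.126 = 0.01386
Total = 0.367885.
P(Transmitter T6 | evidence) = 0.351 / 0.367885 ≈ 0.954.

0.954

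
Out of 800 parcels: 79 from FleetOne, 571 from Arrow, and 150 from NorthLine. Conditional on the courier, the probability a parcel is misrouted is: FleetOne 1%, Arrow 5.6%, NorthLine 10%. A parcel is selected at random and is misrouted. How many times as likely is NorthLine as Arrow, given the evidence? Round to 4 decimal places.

0.4691

Prior × likelihood for each hypothesis:
  FleetOne: 0.09875 × 0.01 = 0.0009875
  Arrow: 0.71375 × 0.056 = 0.03997
  NorthLine: 0.1875 × 0.1 = 0.01875
Sum = 0.0597075.
The ratio is 0.01875 / 0.03997 (the normalizer cancels) = 0.4691.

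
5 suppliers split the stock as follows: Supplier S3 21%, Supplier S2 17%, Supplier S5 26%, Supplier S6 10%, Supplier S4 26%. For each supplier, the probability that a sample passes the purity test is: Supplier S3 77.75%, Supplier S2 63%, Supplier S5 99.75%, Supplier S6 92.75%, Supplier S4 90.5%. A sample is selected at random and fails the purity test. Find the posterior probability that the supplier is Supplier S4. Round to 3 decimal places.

0.174

Taking complements, P(off-spec | each) = Supplier S3 0.2225, Supplier S2 0.37, Supplier S5 0.0025, Supplier S6 0.0725, Supplier S4 0.095.
By Bayes' rule, posterior ∝ prior × likelihood:
  Supplier S3: 0.21 × 0.2225 = 0.046725
  Supplier S2: 0.17 × 0.37 = 0.0629
  Supplier S5: 0.26 × 0.0025 = 0.00065
  Supplier S6: 0.1 × 0.0725 = 0.00725
  Supplier S4: 0.26 × 0.095 = 0.0247
Sum = 0.142225.
P(Supplier S4 | evidence) = 0.0247 / 0.142225 ≈ 0.174.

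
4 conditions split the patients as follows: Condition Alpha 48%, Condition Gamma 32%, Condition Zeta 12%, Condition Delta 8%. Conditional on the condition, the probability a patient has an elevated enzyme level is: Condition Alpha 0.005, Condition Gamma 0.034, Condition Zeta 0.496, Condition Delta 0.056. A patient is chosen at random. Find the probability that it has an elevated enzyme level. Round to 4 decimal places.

0.0773

Unnormalized posteriors (prior × likelihood):
  Condition Alpha: 0.48 × 0.005 = 0.0024
  Condition Gamma: 0.32 × 0.034 = 0.01088
  Condition Zeta: 0.12 × 0.496 = 0.05952
  Condition Delta: 0.08 × 0.056 = 0.00448
P(elevated) = 0.0024 + 0.01088 + 0.05952 + 0.00448 = 0.07728 → 0.0773.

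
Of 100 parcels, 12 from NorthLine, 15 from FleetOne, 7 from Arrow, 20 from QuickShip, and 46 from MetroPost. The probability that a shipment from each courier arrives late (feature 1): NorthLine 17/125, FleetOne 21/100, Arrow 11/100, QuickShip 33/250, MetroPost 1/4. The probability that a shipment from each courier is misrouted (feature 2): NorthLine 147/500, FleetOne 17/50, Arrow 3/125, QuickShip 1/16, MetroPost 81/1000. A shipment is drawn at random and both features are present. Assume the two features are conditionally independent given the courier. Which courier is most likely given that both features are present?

FleetOne

Prior × likelihood for each hypothesis:
  NorthLine: 0.12 × 0.136 × 0.294 = 0.00479808
  FleetOne: 0.15 × 0.21 × 0.34 = 0.01071
  Arrow: 0.07 × 0.11 × 0.024 = 0.0001848
  QuickShip: 0.2 × 0.132 × 0.0625 = 0.00165
  MetroPost: 0.46 × 0.25 × 0.081 = 0.009315
Sum = 0.02665788.
Largest term belongs to FleetOne, so FleetOne is most probable.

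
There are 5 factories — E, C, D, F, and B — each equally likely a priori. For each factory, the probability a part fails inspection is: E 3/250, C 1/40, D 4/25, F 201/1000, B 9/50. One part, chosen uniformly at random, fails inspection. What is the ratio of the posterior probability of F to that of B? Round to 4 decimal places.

1.1167

Since the prior is uniform, the posterior is proportional to the likelihood:
  E: 0.012
  C: 0.025
  D: 0.16
  F: 0.201
  B: 0.18
Sum = 0.578.
The ratio is 0.201 / 0.18 (the normalizer cancels) = 1.1167.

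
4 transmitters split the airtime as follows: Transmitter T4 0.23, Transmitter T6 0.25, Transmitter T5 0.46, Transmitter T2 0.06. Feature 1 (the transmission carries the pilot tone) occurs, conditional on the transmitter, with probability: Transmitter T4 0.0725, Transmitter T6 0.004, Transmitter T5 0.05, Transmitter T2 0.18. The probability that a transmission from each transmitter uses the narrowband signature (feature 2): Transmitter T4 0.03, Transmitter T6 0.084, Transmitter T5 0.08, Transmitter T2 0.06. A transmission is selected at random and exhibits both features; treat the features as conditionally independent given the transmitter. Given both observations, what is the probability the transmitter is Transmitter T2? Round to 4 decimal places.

0.2109

Compute prior × likelihood for every hypothesis:
  Transmitter T4: 0.23 × 0.0725 × 0.03 = 0.00050025
  Transmitter T6: 0.25 × 0.004 × 0.084 = 0.000084
  Transmitter T5: 0.46 × 0.05 × 0.08 = 0.00184
  Transmitter T2: 0.06 × 0.18 × 0.06 = 0.000648
Total = 0.00307225.
P(Transmitter T2 | evidence) = 0.000648 / 0.00307225 ≈ 0.2109.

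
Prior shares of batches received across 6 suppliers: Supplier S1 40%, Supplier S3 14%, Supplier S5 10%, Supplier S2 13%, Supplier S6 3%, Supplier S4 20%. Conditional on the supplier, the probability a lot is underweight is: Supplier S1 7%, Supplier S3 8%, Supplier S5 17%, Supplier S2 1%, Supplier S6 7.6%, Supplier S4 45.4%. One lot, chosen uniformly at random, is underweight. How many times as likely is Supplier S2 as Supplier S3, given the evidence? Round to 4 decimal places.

0.1161

Compute prior × likelihood for every hypothesis:
  Supplier S1: 0.4 × 0.07 = 0.028
  Supplier S3: 0.14 × 0.08 = 0.0112
  Supplier S5: 0.1 × 0.17 = 0.017
  Supplier S2: 0.13 × 0.01 = 0.0013
  Supplier S6: 0.03 × 0.076 = 0.00228
  Supplier S4: 0.2 × 0.454 = 0.0908
Sum = 0.15058.
The ratio is 0.0013 / 0.0112 (the normalizer cancels) = 0.1161.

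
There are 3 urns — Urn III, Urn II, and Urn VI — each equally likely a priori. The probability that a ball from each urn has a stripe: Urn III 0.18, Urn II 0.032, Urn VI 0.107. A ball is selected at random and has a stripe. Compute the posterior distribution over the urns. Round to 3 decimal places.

Urn III 0.564, Urn II 0.100, Urn VI 0.335

Since the prior is uniform, the posterior is proportional to the likelihood:
  Urn III: 0.18
  Urn II: 0.032
  Urn VI: 0.107
Normalizing constant = 0.319.
P(Urn III | striped) = 0.18/0.319 ≈ 0.564
P(Urn II | striped) = 0.032/0.319 ≈ 0.100
P(Urn VI | striped) = 0.107/0.319 ≈ 0.335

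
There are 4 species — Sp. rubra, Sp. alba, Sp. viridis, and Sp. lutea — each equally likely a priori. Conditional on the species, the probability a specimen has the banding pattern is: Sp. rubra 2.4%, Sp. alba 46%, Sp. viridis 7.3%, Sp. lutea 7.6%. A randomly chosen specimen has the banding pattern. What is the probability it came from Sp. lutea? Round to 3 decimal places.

Since the prior is uniform, the posterior is proportional to the likelihood:
  Sp. rubra: 0.024
  Sp. alba: 0.46
  Sp. viridis: 0.073
  Sp. lutea: 0.076
Sum = 0.633.
P(Sp. lutea | evidence) = 0.076 / 0.633 ≈ 0.120.

0.120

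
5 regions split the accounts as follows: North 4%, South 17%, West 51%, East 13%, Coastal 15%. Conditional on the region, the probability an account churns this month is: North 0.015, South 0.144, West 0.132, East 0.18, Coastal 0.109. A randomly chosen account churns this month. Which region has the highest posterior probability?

Unnormalized posteriors (prior × likelihood):
  North: 0.04 × 0.015 = 0.0006
  South: 0.17 × 0.144 = 0.02448
  West: 0.51 × 0.132 = 0.06732
  East: 0.13 × 0.18 = 0.0234
  Coastal: 0.15 × 0.109 = 0.01635
Total = 0.13215.
Largest term belongs to West, so West is most probable.

West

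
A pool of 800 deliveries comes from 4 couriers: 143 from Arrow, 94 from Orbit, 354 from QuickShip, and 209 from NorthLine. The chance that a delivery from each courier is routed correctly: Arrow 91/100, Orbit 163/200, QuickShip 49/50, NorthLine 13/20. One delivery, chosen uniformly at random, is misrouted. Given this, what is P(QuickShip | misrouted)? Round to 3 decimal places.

Taking complements, P(misrouted | each) = Arrow 0.09, Orbit 0.185, QuickShip 0.02, NorthLine 0.35.
Unnormalized posteriors (prior × likelihood):
  Arrow: 0.17875 × 0.09 = 0.0160875
  Orbit: 0.1175 × 0.185 = 0.0217375
  QuickShip: 0.4425 × 0.02 = 0.00885
  NorthLine: 0.26125 × 0.35 = 0.0914375
Total = 0.1381125.
P(QuickShip | evidence) = 0.00885 / 0.1381125 ≈ 0.064.

0.064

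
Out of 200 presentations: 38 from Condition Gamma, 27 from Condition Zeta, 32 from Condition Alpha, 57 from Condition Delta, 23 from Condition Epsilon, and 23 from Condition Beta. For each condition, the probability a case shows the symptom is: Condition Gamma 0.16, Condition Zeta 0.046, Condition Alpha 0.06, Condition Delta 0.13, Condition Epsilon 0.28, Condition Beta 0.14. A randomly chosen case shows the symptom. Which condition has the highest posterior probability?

Condition Delta

Compute prior × likelihood for every hypothesis:
  Condition Gamma: 0.19 × 0.16 = 0.0304
  Condition Zeta: 0.135 × 0.046 = 0.00621
  Condition Alpha: 0.16 × 0.06 = 0.0096
  Condition Delta: 0.285 × 0.13 = 0.03705
  Condition Epsilon: 0.115 × 0.28 = 0.0322
  Condition Beta: 0.115 × 0.14 = 0.0161
Total = 0.13156.
Largest term belongs to Condition Delta, so Condition Delta is most probable.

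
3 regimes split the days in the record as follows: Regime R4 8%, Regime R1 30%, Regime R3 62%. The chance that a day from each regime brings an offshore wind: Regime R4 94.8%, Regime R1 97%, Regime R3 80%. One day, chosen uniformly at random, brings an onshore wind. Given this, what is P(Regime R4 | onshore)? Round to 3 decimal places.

0.030

Taking complements, P(onshore | each) = Regime R4 0.052, Regime R1 0.03, Regime R3 0.2.
Unnormalized posteriors (prior × likelihood):
  Regime R4: 0.08 × 0.052 = 0.00416
  Regime R1: 0.3 × 0.03 = 0.009
  Regime R3: 0.62 × 0.2 = 0.124
Normalizing constant = 0.13716.
P(Regime R4 | evidence) = 0.00416 / 0.13716 ≈ 0.030.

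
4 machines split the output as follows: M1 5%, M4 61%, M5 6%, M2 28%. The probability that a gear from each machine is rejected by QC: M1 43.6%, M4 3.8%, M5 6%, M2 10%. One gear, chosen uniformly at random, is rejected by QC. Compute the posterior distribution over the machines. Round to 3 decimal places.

M1 0.285, M4 0.303, M5 0.047, M2 0.366

Unnormalized posteriors (prior × likelihood):
  M1: 0.05 × 0.436 = 0.0218
  M4: 0.61 × 0.038 = 0.02318
  M5: 0.06 × 0.06 = 0.0036
  M2: 0.28 × 0.1 = 0.028
Sum = 0.07658.
P(M1 | rejected) = 0.0218/0.07658 ≈ 0.285
P(M4 | rejected) = 0.02318/0.07658 ≈ 0.303
P(M5 | rejected) = 0.0036/0.07658 ≈ 0.047
P(M2 | rejected) = 0.028/0.07658 ≈ 0.366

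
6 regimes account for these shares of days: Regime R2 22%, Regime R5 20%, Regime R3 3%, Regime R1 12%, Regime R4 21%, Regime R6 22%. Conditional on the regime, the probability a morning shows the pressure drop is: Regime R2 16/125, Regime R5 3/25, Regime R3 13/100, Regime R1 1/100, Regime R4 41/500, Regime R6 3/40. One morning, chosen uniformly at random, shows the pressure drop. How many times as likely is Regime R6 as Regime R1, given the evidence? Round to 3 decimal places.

Compute prior × likelihood for every hypothesis:
  Regime R2: 0.22 × 0.128 = 0.02816
  Regime R5: 0.2 × 0.12 = 0.024
  Regime R3: 0.03 × 0.13 = 0.0039
  Regime R1: 0.12 × 0.01 = 0.0012
  Regime R4: 0.21 × 0.082 = 0.01722
  Regime R6: 0.22 × 0.075 = 0.0165
Total = 0.09098.
The ratio is 0.0165 / 0.0012 (the normalizer cancels) = 13.750.

13.750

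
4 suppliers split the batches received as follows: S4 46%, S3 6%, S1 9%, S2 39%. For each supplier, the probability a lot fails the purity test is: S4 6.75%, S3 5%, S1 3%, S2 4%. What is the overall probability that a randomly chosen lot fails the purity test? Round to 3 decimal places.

0.052

By Bayes' rule, posterior ∝ prior × likelihood:
  S4: 0.46 × 0.0675 = 0.03105
  S3: 0.06 × 0.05 = 0.003
  S1: 0.09 × 0.03 = 0.0027
  S2: 0.39 × 0.04 = 0.0156
P(off-spec) = 0.03105 + 0.003 + 0.0027 + 0.0156 = 0.05235 → 0.052.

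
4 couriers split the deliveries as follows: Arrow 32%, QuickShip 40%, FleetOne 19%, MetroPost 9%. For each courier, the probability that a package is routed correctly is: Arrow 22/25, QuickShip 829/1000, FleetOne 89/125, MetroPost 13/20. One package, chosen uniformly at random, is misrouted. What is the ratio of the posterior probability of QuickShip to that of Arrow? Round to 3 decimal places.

1.781

Taking complements, P(misrouted | each) = Arrow 0.12, QuickShip 0.171, FleetOne 0.288, MetroPost 0.35.
Compute prior × likelihood for every hypothesis:
  Arrow: 0.32 × 0.12 = 0.0384
  QuickShip: 0.4 × 0.171 = 0.0684
  FleetOne: 0.19 × 0.288 = 0.05472
  MetroPost: 0.09 × 0.35 = 0.0315
Total = 0.19302.
The ratio is 0.0684 / 0.0384 (the normalizer cancels) = 1.781.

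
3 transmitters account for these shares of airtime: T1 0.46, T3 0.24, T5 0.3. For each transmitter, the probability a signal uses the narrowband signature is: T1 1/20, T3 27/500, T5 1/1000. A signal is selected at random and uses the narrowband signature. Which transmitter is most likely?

T1

Prior × likelihood for each hypothesis:
  T1: 0.46 × 0.05 = 0.023
  T3: 0.24 × 0.054 = 0.01296
  T5: 0.3 × 0.001 = 0.0003
Total = 0.03626.
Largest term belongs to T1, so T1 is most probable.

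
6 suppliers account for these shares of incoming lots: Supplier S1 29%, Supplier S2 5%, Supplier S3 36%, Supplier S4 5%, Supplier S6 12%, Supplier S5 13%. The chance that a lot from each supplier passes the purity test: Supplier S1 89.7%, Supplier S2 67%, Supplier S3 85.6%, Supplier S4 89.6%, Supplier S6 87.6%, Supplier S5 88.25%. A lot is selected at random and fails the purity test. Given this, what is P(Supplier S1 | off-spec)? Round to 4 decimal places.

Taking complements, P(off-spec | each) = Supplier S1 0.103, Supplier S2 0.33, Supplier S3 0.144, Supplier S4 0.104, Supplier S6 0.124, Supplier S5 0.1175.
By Bayes' rule, posterior ∝ prior × likelihood:
  Supplier S1: 0.29 × 0.103 = 0.02987
  Supplier S2: 0.05 × 0.33 = 0.0165
  Supplier S3: 0.36 × 0.144 = 0.05184
  Supplier S4: 0.05 × 0.104 = 0.0052
  Supplier S6: 0.12 × 0.124 = 0.01488
  Supplier S5: 0.13 × 0.1175 = 0.015275
Sum = 0.133565.
P(Supplier S1 | evidence) = 0.02987 / 0.133565 ≈ 0.2236.

0.2236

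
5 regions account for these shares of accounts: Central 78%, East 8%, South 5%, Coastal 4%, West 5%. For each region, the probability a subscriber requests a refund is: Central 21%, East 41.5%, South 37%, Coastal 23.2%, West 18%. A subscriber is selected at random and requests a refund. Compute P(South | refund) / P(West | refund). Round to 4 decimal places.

Unnormalized posteriors (prior × likelihood):
  Central: 0.78 × 0.21 = 0.1638
  East: 0.08 × 0.415 = 0.0332
  South: 0.05 × 0.37 = 0.0185
  Coastal: 0.04 × 0.232 = 0.00928
  West: 0.05 × 0.18 = 0.009
Sum = 0.23378.
The ratio is 0.0185 / 0.009 (the normalizer cancels) = 2.0556.

2.0556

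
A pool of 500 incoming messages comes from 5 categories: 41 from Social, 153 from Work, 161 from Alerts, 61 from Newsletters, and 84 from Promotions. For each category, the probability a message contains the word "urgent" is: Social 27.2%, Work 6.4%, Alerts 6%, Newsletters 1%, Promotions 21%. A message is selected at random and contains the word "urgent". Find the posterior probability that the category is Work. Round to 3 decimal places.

By Bayes' rule, posterior ∝ prior × likelihood:
  Social: 0.082 × 0.272 = 0.022304
  Work: 0.306 × 0.064 = 0.019584
  Alerts: 0.322 × 0.06 = 0.01932
  Newsletters: 0.122 × 0.01 = 0.00122
  Promotions: 0.168 × 0.21 = 0.03528
Total = 0.097708.
P(Work | evidence) = 0.019584 / 0.097708 ≈ 0.200.

0.200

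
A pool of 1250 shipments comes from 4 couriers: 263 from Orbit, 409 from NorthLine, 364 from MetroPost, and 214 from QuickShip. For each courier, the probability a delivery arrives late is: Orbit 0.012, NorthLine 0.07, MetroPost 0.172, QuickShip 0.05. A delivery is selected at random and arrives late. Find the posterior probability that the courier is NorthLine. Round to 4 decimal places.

0.2724

Compute prior × likelihood for every hypothesis:
  Orbit: 0.2104 × 0.012 = 0.0025248
  NorthLine: 0.3272 × 0.07 = 0.022904
  MetroPost: 0.2912 × 0.172 = 0.0500864
  QuickShip: 0.1712 × 0.05 = 0.00856
Total = 0.0840752.
P(NorthLine | evidence) = 0.022904 / 0.0840752 ≈ 0.2724.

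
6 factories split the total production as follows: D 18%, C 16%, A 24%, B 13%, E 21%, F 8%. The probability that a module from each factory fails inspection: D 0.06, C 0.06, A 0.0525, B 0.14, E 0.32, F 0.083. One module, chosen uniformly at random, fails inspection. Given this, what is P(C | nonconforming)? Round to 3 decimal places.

0.077

By Bayes' rule, posterior ∝ prior × likelihood:
  D: 0.18 × 0.06 = 0.0108
  C: 0.16 × 0.06 = 0.0096
  A: 0.24 × 0.0525 = 0.0126
  B: 0.13 × 0.14 = 0.0182
  E: 0.21 × 0.32 = 0.0672
  F: 0.08 × 0.083 = 0.00664
Sum = 0.12504.
P(C | evidence) = 0.0096 / 0.12504 ≈ 0.077.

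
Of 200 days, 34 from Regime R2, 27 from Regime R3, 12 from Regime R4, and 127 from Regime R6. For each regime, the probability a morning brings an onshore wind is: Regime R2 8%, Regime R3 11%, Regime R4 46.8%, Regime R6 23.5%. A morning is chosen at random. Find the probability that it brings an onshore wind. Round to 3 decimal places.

Compute prior × likelihood for every hypothesis:
  Regime R2: 0.17 × 0.08 = 0.0136
  Regime R3: 0.135 × 0.11 = 0.01485
  Regime R4: 0.06 × 0.468 = 0.02808
  Regime R6: 0.635 × 0.235 = 0.149225
P(onshore) = 0.0136 + 0.01485 + 0.02808 + 0.149225 = 0.205755 → 0.206.

0.206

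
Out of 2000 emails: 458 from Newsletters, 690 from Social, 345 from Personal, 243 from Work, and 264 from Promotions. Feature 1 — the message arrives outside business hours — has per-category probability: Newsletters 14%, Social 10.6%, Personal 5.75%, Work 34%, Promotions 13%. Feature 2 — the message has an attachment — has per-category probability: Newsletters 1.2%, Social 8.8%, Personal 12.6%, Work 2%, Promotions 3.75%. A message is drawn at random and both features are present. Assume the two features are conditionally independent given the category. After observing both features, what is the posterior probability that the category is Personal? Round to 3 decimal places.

0.198

Compute prior × likelihood for every hypothesis:
  Newsletters: 0.229 × 0.14 × 0.012 = 0.00038472
  Social: 0.345 × 0.106 × 0.088 = 0.00321816
  Personal: 0.1725 × 0.0575 × 0.126 = 0.0012497625
  Work: 0.1215 × 0.34 × 0.02 = 0.0008262
  Promotions: 0.132 × 0.13 × 0.0375 = 0.0006435
Sum = 0.0063223425.
P(Personal | evidence) = 0.0012497625 / 0.0063223425 ≈ 0.198.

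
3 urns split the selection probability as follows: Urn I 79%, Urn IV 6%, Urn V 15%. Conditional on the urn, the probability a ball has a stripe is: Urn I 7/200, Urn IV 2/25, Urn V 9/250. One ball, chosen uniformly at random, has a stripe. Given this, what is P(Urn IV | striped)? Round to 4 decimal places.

0.1268

Unnormalized posteriors (prior × likelihood):
  Urn I: 0.79 × 0.035 = 0.02765
  Urn IV: 0.06 × 0.08 = 0.0048
  Urn V: 0.15 × 0.036 = 0.0054
Normalizing constant = 0.03785.
P(Urn IV | evidence) = 0.0048 / 0.03785 ≈ 0.1268.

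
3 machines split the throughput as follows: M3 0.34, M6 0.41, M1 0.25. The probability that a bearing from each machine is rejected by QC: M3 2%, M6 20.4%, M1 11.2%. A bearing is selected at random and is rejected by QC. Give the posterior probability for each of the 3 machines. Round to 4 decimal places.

M3 0.0574, M6 0.7062, M1 0.2364

Prior × likelihood for each hypothesis:
  M3: 0.34 × 0.02 = 0.0068
  M6: 0.41 × 0.204 = 0.08364
  M1: 0.25 × 0.112 = 0.028
Total = 0.11844.
P(M3 | rejected) = 0.0068/0.11844 ≈ 0.0574
P(M6 | rejected) = 0.08364/0.11844 ≈ 0.7062
P(M1 | rejected) = 0.028/0.11844 ≈ 0.2364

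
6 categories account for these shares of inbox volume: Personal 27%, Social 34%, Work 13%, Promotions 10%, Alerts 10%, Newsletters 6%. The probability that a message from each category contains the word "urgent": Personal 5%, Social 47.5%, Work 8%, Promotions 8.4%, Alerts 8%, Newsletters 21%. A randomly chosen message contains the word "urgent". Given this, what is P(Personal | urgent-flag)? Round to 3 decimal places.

0.063

By Bayes' rule, posterior ∝ prior × likelihood:
  Personal: 0.27 × 0.05 = 0.0135
  Social: 0.34 × 0.475 = 0.1615
  Work: 0.13 × 0.08 = 0.0104
  Promotions: 0.1 × 0.084 = 0.0084
  Alerts: 0.1 × 0.08 = 0.008
  Newsletters: 0.06 × 0.21 = 0.0126
Total = 0.2144.
P(Personal | evidence) = 0.0135 / 0.2144 ≈ 0.063.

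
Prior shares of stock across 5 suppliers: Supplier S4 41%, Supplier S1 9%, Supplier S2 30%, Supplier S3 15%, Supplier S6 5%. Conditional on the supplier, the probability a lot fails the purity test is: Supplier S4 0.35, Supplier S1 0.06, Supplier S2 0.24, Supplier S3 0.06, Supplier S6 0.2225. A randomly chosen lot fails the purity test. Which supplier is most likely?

Supplier S4

Prior × likelihood for each hypothesis:
  Supplier S4: 0.41 × 0.35 = 0.1435
  Supplier S1: 0.09 × 0.06 = 0.0054
  Supplier S2: 0.3 × 0.24 = 0.072
  Supplier S3: 0.15 × 0.06 = 0.009
  Supplier S6: 0.05 × 0.2225 = 0.011125
Sum = 0.241025.
Largest term belongs to Supplier S4, so Supplier S4 is most probable.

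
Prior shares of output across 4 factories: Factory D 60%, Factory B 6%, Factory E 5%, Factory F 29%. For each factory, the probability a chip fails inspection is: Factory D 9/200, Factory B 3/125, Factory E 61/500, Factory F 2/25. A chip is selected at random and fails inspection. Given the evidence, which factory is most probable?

Prior × likelihood for each hypothesis:
  Factory D: 0.6 × 0.045 = 0.027
  Factory B: 0.06 × 0.024 = 0.00144
  Factory E: 0.05 × 0.122 = 0.0061
  Factory F: 0.29 × 0.08 = 0.0232
Normalizing constant = 0.05774.
Largest term belongs to Factory D, so Factory D is most probable.

Factory D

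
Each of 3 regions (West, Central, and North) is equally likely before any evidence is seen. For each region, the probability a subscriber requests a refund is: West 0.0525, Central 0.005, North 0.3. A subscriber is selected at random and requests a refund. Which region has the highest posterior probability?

North

With a uniform prior (1/3 each), posterior ∝ likelihood:
  West: 0.0525
  Central: 0.005
  North: 0.3
Sum = 0.3575.
Largest term belongs to North, so North is most probable.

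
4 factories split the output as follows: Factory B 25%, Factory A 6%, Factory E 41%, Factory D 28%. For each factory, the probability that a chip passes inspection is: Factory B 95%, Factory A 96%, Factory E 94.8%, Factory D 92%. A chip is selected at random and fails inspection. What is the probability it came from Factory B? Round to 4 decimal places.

Taking complements, P(nonconforming | each) = Factory B 0.05, Factory A 0.04, Factory E 0.052, Factory D 0.08.
Compute prior × likelihood for every hypothesis:
  Factory B: 0.25 × 0.05 = 0.0125
  Factory A: 0.06 × 0.04 = 0.0024
  Factory E: 0.41 × 0.052 = 0.02132
  Factory D: 0.28 × 0.08 = 0.0224
Total = 0.05862.
P(Factory B | evidence) = 0.0125 / 0.05862 ≈ 0.2132.

0.2132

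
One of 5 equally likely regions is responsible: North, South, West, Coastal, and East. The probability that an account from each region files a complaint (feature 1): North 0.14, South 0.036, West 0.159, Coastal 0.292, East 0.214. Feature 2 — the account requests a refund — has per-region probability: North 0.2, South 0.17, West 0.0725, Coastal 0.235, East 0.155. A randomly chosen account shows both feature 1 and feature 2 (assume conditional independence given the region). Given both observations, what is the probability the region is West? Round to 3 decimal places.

Since the prior is uniform, the posterior is proportional to the likelihood:
  North: 0.14 × 0.2 = 0.028
  South: 0.036 × 0.17 = 0.00612
  West: 0.159 × 0.0725 = 0.0115275
  Coastal: 0.292 × 0.235 = 0.06862
  East: 0.214 × 0.155 = 0.03317
Sum = 0.1474375.
P(West | evidence) = 0.0115275 / 0.1474375 ≈ 0.078.

0.078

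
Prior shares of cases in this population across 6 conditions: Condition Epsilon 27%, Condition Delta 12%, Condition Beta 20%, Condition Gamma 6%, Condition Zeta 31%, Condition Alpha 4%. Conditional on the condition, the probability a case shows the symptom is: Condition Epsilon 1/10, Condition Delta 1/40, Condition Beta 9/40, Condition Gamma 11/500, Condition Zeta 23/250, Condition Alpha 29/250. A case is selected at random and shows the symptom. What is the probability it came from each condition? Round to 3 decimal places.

Condition Epsilon 0.247, Condition Delta 0.027, Condition Beta 0.411, Condition Gamma 0.012, Condition Zeta 0.261, Condition Alpha 0.042

Compute prior × likelihood for every hypothesis:
  Condition Epsilon: 0.27 × 0.1 = 0.027
  Condition Delta: 0.12 × 0.025 = 0.003
  Condition Beta: 0.2 × 0.225 = 0.045
  Condition Gamma: 0.06 × 0.022 = 0.00132
  Condition Zeta: 0.31 × 0.092 = 0.02852
  Condition Alpha: 0.04 × 0.116 = 0.00464
Normalizing constant = 0.10948.
P(Condition Epsilon | symptomatic) = 0.027/0.10948 ≈ 0.247
P(Condition Delta | symptomatic) = 0.003/0.10948 ≈ 0.027
P(Condition Beta | symptomatic) = 0.045/0.10948 ≈ 0.411
P(Condition Gamma | symptomatic) = 0.00132/0.10948 ≈ 0.012
P(Condition Zeta | symptomatic) = 0.02852/0.10948 ≈ 0.261
P(Condition Alpha | symptomatic) = 0.00464/0.10948 ≈ 0.042
(Check: 0.247+0.027+0.411+0.012+0.261+0.042 = 1.000.)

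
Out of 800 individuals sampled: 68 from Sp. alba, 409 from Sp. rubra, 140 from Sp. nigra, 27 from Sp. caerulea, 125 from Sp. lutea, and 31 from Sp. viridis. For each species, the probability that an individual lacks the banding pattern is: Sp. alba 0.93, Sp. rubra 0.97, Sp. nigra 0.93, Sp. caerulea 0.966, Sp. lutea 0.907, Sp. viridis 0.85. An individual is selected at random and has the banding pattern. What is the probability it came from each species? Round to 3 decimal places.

Sp. alba 0.108, Sp. rubra 0.279, Sp. nigra 0.223, Sp. caerulea 0.021, Sp. lutea 0.264, Sp. viridis 0.106

Taking complements, P(banded | each) = Sp. alba 0.07, Sp. rubra 0.03, Sp. nigra 0.07, Sp. caerulea 0.034, Sp. lutea 0.093, Sp. viridis 0.15.
By Bayes' rule, posterior ∝ prior × likelihood:
  Sp. alba: 0.085 × 0.07 = 0.00595
  Sp. rubra: 0.51125 × 0.03 = 0.0153375
  Sp. nigra: 0.175 × 0.07 = 0.01225
  Sp. caerulea: 0.03375 × 0.034 = 0.0011475
  Sp. lutea: 0.15625 × 0.093 = 0.01453125
  Sp. viridis: 0.03875 × 0.15 = 0.0058125
Sum = 0.05502875.
P(Sp. alba | banded) = 0.00595/0.05502875 ≈ 0.108
P(Sp. rubra | banded) = 0.0153375/0.05502875 ≈ 0.279
P(Sp. nigra | banded) = 0.01225/0.05502875 ≈ 0.223
P(Sp. caerulea | banded) = 0.0011475/0.05502875 ≈ 0.021
P(Sp. lutea | banded) = 0.01453125/0.05502875 ≈ 0.264
P(Sp. viridis | banded) = 0.0058125/0.05502875 ≈ 0.106
(Check: 0.108+0.279+0.223+0.021+0.264+0.106 = 1.001.)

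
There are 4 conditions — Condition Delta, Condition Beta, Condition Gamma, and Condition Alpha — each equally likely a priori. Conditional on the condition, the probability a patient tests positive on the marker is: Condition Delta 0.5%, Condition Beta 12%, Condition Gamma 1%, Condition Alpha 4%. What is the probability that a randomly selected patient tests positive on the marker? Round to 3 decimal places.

0.044

With a uniform prior (1/4 each), posterior ∝ likelihood:
  Condition Delta: 0.005
  Condition Beta: 0.12
  Condition Gamma: 0.01
  Condition Alpha: 0.04
P(marker-positive) = (1/4) × (0.005 + 0.12 + 0.01 + 0.04) = 0.175/4 ≈ 0.044.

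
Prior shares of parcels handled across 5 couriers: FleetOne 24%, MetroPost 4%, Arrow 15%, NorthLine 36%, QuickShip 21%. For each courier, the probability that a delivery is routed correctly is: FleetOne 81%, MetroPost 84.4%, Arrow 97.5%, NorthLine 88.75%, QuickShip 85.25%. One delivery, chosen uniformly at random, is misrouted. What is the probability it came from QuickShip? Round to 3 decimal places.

0.244

Taking complements, P(misrouted | each) = FleetOne 0.19, MetroPost 0.156, Arrow 0.025, NorthLine 0.1125, QuickShip 0.1475.
Unnormalized posteriors (prior × likelihood):
  FleetOne: 0.24 × 0.19 = 0.0456
  MetroPost: 0.04 × 0.156 = 0.00624
  Arrow: 0.15 × 0.025 = 0.00375
  NorthLine: 0.36 × 0.1125 = 0.0405
  QuickShip: 0.21 × 0.1475 = 0.030975
Normalizing constant = 0.127065.
P(QuickShip | evidence) = 0.030975 / 0.127065 ≈ 0.244.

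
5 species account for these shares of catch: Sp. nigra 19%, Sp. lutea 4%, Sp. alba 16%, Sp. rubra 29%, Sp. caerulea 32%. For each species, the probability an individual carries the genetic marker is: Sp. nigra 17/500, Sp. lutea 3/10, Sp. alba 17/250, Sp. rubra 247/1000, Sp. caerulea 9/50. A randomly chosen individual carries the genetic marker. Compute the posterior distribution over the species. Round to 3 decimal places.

Sp. nigra 0.041, Sp. lutea 0.076, Sp. alba 0.069, Sp. rubra 0.452, Sp. caerulea 0.363

Unnormalized posteriors (prior × likelihood):
  Sp. nigra: 0.19 × 0.034 = 0.00646
  Sp. lutea: 0.04 × 0.3 = 0.012
  Sp. alba: 0.16 × 0.068 = 0.01088
  Sp. rubra: 0.29 × 0.247 = 0.07163
  Sp. caerulea: 0.32 × 0.18 = 0.0576
Sum = 0.15857.
P(Sp. nigra | marker) = 0.00646/0.15857 ≈ 0.041
P(Sp. lutea | marker) = 0.012/0.15857 ≈ 0.076
P(Sp. alba | marker) = 0.01088/0.15857 ≈ 0.069
P(Sp. rubra | marker) = 0.07163/0.15857 ≈ 0.452
P(Sp. caerulea | marker) = 0.0576/0.15857 ≈ 0.363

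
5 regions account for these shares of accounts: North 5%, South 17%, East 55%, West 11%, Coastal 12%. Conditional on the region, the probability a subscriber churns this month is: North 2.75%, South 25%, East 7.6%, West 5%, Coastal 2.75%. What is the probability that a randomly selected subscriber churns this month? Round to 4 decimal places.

Prior × likelihood for each hypothesis:
  North: 0.05 × 0.0275 = 0.001375
  South: 0.17 × 0.25 = 0.0425
  East: 0.55 × 0.076 = 0.0418
  West: 0.11 × 0.05 = 0.0055
  Coastal: 0.12 × 0.0275 = 0.0033
P(churn) = 0.001375 + 0.0425 + 0.0418 + 0.0055 + 0.0033 = 0.094475 → 0.0945.

0.0945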